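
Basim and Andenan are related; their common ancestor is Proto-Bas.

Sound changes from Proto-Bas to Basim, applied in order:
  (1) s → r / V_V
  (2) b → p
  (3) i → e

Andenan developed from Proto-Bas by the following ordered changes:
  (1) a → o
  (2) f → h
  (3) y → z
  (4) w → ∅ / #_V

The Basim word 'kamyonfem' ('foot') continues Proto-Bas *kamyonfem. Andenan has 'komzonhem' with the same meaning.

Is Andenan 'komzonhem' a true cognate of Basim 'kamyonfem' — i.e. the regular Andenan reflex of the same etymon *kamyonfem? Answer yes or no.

yes

Derive the expected Andenan reflex of *kamyonfem:
Andenan: *kamyonfem
  kamyonfem → komyonfem   [vowel merger]
  komyonfem → komyonhem   [unconditioned shift]
  komyonhem → komzonhem   [unconditioned shift]
  komzonhem (rule 4 does not apply)
  giving Andenan komzonhem.
Andenan 'komzonhem' matches the regular reflex exactly, so the pair is cognate.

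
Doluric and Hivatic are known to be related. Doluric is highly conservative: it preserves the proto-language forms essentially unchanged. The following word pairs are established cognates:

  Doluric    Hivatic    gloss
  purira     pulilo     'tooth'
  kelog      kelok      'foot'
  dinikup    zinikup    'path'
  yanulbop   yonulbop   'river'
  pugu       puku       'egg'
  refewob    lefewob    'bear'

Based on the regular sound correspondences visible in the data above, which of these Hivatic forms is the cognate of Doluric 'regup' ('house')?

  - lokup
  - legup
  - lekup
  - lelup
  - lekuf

refewob ~ lefewob — Doluric r corresponds to Hivatic l word-initially before a front vowel.
pugu ~ puku — Doluric g corresponds to Hivatic k between vowels (before a back vowel).
Applying these to Doluric 'regup':
  regup → legup   (r→l word-initially before a front vowel)
  legup → lekup   (g→k between vowels (before a back vowel))
So the Hivatic cognate is 'lekup'.

lekup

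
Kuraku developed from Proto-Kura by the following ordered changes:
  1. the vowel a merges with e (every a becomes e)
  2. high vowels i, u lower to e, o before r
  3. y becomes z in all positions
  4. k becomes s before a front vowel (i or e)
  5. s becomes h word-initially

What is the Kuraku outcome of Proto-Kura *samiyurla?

hemizorle

Kuraku: start from *samiyurla.
  rule 1 (vowel merger): samiyurla → semiyurle
  rule 2 (pre-rhotic lowering): semiyurle → semiyorle
  rule 3 (unconditioned shift): semiyorle → semizorle
  rule 4: no change — semizorle
  rule 5 (debuccalisation): semizorle → hemizorle
  ⇒ Kuraku hemizorle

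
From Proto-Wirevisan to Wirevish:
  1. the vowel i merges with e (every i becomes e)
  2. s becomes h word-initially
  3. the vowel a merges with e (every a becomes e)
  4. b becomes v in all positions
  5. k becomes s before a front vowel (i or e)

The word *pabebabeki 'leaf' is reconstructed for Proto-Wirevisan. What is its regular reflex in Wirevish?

Wirevish: *pabebabeki > pabebabeke > pebebebeke > peveveveke > pevevevese  (by vowel merger, vowel merger, unconditioned shift, palatalisation)

pevevevese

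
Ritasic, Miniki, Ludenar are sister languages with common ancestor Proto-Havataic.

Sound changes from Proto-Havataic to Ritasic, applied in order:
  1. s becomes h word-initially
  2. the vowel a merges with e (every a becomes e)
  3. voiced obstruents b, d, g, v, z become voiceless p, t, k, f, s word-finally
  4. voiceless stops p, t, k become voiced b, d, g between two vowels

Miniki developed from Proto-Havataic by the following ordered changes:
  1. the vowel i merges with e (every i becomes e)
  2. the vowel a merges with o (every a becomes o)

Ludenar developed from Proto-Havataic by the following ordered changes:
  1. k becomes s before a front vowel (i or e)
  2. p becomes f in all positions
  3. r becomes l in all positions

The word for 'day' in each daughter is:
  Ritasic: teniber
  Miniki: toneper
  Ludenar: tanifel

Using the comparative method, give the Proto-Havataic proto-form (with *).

Position 2: Ritasic has e, Miniki has o, Ludenar has a. Ludenar preserves a here (none of its changes turn any other segment into a), so the proto-segment is *a.
Position 4: Ritasic has i, Miniki has e, Ludenar has i. Ritasic preserves i here (none of its changes turn any other segment into i), so the proto-segment is *i.
Position 7: Ritasic has r, Miniki has r, Ludenar has l. Ritasic preserves r here (none of its changes turn any other segment into r), so the proto-segment is *r.
Continuing position by position gives *taniper; check it forward:
Ritasic: *taniper > teniper > teniber  (by vowel merger, intervocalic voicing)
Miniki: start from *taniper.
  rule 1 (vowel merger): taniper → taneper
  rule 2 (vowel merger): taneper → toneper
  ⇒ Miniki toneper
Ludenar: start from *taniper.
  rule 1: no change — taniper
  rule 2 (unconditioned shift): taniper → tanifer
  rule 3 (unconditioned shift): tanifer → tanifel
  ⇒ Ludenar tanifel
*taniper is the unique common source.

*taniper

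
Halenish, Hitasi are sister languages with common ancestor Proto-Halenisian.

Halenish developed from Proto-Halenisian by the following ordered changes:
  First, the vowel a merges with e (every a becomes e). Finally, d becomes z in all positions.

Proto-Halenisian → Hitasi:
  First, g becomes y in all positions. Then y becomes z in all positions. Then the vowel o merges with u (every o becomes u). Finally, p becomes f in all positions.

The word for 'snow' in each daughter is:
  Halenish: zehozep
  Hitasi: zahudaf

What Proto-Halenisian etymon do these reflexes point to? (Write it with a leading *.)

*zahodap

Position 4: Halenish has o, Hitasi has u. Halenish preserves o here (none of its changes turn any other segment into o), so the proto-segment is *o.
Position 7: Halenish has p, Hitasi has f. Halenish preserves p here (none of its changes turn any other segment into p), so the proto-segment is *p.
Verify the candidate proto-form against each daughter:
Halenish: *zahodap > zehodep > zehozep  (by vowel merger, unconditioned shift)
Hitasi: *zahodap
  zahodap (rule 1 does not apply)
  zahodap (rule 2 does not apply)
  zahodap → zahudap   [vowel merger]
  zahudap → zahudaf   [unconditioned shift]
  giving Hitasi zahudaf.
Only *zahodap yields all of Halenish zehozep, Hitasi zahudaf.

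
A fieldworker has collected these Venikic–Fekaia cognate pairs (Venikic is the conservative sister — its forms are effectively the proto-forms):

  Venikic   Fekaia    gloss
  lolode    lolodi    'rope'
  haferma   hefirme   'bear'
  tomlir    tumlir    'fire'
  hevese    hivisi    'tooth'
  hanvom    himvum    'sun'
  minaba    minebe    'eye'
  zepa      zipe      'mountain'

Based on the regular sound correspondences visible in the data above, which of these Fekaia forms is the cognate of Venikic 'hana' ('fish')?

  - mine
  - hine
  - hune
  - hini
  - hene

hine

hanvom ~ himvum — Venikic a corresponds to Fekaia i after a consonant, before a nasal.
haferma ~ hefirme, minaba ~ minebe — Venikic a corresponds to Fekaia e word-finally.
Applying these to Venikic 'hana':
  hana → hina   (a→i after a consonant, before a nasal)
  hina → hine   (a→e word-finally)
So the Fekaia cognate is 'hine'.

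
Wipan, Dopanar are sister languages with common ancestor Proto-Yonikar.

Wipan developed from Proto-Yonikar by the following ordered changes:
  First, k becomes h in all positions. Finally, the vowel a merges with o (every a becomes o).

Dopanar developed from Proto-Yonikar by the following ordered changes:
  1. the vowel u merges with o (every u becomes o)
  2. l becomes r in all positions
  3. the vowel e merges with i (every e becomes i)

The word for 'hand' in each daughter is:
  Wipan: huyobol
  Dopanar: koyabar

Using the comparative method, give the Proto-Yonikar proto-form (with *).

*kuyabal

Position 7: Wipan has l, Dopanar has r. Wipan preserves l here (none of its changes turn any other segment into l), so the proto-segment is *l.
Position 1: Wipan has h, Dopanar has k. Dopanar preserves k here (none of its changes turn any other segment into k), so the proto-segment is *k.
Position 2: Wipan has u, Dopanar has o. Wipan preserves u here (none of its changes turn any other segment into u), so the proto-segment is *u.
This points to *kuyabal. Verify forward in each daughter:
Wipan: *kuyabal
  kuyabal → huyabal   [unconditioned shift]
  huyabal → huyobol   [vowel merger]
  giving Wipan huyobol.
Dopanar: *kuyabal
  kuyabal → koyabal   [vowel merger]
  koyabal → koyabar   [unconditioned shift]
  koyabar (rule 3 does not apply)
  giving Dopanar koyabar.
No other proto-form is consistent with every reflex, so the reconstruction is *kuyabal.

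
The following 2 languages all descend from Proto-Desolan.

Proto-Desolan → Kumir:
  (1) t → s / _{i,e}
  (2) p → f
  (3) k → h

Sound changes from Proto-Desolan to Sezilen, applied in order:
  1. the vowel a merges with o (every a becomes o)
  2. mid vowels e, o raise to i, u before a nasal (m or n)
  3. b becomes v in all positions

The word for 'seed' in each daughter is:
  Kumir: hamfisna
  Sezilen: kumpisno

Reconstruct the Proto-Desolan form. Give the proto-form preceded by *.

*kampisna

Position 2: Kumir has a, Sezilen has u. Kumir preserves a here (none of its changes turn any other segment into a), so the proto-segment is *a.
Position 4: Kumir has f, Sezilen has p. Sezilen preserves p here (none of its changes turn any other segment into p), so the proto-segment is *p.
Verify the candidate proto-form against each daughter:
Kumir: *kampisna > kamfisna > hamfisna  (by unconditioned shift, unconditioned shift)
Sezilen: start from *kampisna.
  rule 1 (vowel merger): kampisna → kompisno
  rule 2 (pre-nasal raising): kompisno → kumpisno
  rule 3: no change — kumpisno
  ⇒ Sezilen kumpisno
*kampisna is the unique common source.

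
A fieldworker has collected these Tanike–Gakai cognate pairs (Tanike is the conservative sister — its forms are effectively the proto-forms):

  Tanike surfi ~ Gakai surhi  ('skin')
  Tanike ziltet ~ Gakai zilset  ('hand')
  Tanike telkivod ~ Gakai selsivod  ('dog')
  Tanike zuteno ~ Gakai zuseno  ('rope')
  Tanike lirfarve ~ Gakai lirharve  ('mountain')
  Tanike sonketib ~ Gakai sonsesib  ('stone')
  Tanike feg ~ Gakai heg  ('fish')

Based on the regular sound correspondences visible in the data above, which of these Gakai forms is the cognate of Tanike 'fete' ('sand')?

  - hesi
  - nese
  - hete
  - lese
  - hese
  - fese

feg ~ heg — Tanike f corresponds to Gakai h word-initially before a front vowel.
zuteno ~ zuseno — Tanike t corresponds to Gakai s between vowels (before a front vowel).
Applying these to Tanike 'fete':
  fete → hete   (f→h word-initially before a front vowel)
  hete → hese   (t→s between vowels (before a front vowel))
So the Gakai cognate is 'hese'.

hese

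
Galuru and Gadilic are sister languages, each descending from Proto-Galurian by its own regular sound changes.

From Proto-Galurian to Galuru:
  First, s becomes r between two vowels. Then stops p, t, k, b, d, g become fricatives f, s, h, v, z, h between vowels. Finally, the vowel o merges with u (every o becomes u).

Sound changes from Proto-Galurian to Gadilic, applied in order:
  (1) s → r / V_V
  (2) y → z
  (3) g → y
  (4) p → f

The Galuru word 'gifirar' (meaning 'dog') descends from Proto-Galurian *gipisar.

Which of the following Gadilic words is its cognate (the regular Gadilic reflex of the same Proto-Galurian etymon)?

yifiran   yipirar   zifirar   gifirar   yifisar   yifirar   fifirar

yifirar

Gadilic: start from *gipisar.
  rule 1 (rhotacism): gipisar → gipirar
  rule 2: no change — gipirar
  rule 3 (unconditioned shift): gipirar → yipirar
  rule 4 (unconditioned shift): yipirar → yifirar
  ⇒ Gadilic yifirar
The other candidates each miss or misapply at least one Gadilic change.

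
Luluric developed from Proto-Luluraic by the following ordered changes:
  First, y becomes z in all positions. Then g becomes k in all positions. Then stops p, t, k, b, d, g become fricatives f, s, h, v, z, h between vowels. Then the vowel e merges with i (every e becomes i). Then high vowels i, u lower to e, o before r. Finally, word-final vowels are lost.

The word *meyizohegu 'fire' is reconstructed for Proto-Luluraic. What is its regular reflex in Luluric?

Luluric: *meyizohegu > mezizohegu > mezizoheku > mezizohehu > mizizohihu > mizizohih  (by unconditioned shift, unconditioned shift, intervocalic lenition, vowel merger, apocope)

mizizohih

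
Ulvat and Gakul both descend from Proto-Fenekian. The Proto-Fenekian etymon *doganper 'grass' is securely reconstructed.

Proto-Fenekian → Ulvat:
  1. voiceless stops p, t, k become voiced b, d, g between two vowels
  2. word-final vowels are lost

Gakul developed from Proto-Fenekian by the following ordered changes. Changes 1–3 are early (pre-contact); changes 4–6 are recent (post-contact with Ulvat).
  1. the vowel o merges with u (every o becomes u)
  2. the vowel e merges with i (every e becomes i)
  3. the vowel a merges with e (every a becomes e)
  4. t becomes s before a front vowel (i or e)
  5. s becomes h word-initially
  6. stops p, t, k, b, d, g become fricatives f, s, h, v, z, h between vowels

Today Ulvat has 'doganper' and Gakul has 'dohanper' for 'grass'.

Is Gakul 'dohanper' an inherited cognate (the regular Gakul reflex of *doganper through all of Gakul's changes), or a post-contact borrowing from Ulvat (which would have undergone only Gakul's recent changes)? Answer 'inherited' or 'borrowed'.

If inherited, *doganper would pass through all of Gakul's changes:
Gakul: start from *doganper.
  rule 1 (vowel merger): doganper → duganper
  rule 2 (vowel merger): duganper → duganpir
  rule 3 (vowel merger): duganpir → dugenpir
  rule 4: no change — dugenpir
  rule 5: no change — dugenpir
  rule 6 (intervocalic lenition): dugenpir → duhenpir
  ⇒ Gakul duhenpir
If borrowed from Ulvat 'doganper' after the early changes, it would undergo only the recent ones:
  rule 4 (palatalisation): no change (doganper)
  rule 5 (debuccalisation): no change (doganper)
  rule 6 (intervocalic lenition): doganper → dohanper
  ⇒ as a loan: dohanper
Gakul 'dohanper' matches the loan outcome 'dohanper', not the inherited 'duhenpir' — it skipped the early Gakul changes, so it was borrowed from Ulvat.

borrowed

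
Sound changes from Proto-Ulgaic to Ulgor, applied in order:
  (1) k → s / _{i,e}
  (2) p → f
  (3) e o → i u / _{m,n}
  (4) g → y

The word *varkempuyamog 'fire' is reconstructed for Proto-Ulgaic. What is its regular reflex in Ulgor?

varsimfuyamoy

Ulgor: *varkempuyamog > varsempuyamog > varsemfuyamog > varsimfuyamog > varsimfuyamoy  (by palatalisation, unconditioned shift, pre-nasal raising, unconditioned shift)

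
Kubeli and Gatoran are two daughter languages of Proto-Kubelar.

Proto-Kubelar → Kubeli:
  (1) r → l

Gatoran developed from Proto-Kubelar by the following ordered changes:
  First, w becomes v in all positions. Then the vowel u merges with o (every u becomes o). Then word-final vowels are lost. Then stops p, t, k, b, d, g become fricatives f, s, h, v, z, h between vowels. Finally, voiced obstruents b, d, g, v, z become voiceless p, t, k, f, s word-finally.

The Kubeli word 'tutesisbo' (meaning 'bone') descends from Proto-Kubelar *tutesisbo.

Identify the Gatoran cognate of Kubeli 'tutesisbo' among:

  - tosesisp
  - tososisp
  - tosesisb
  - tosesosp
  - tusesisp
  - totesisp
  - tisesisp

Gatoran: *tutesisbo
  tutesisbo (rule 1 does not apply)
  tutesisbo → totesisbo   [vowel merger]
  totesisbo → totesisb   [apocope]
  totesisb → tosesisb   [intervocalic lenition]
  tosesisb → tosesisp   [final devoicing]
  giving Gatoran tosesisp.
The other candidates each miss or misapply at least one Gatoran change.

tosesisp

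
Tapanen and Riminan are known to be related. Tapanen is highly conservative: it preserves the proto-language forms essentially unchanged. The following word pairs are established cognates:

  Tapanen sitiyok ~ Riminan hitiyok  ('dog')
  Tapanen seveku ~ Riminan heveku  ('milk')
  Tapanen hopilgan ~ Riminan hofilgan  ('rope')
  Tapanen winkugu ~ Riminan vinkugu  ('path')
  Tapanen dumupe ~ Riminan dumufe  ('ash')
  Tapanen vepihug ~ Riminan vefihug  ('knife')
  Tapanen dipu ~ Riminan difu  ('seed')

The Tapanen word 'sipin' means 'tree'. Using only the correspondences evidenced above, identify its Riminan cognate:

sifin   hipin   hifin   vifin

hifin

sitiyok ~ hitiyok — Tapanen s corresponds to Riminan h word-initially before a front vowel.
hopilgan ~ hofilgan, vepihug ~ vefihug — Tapanen p corresponds to Riminan f between vowels (before a front vowel).
Applying these to Tapanen 'sipin':
  sipin → hipin   (s→h word-initially before a front vowel)
  hipin → hifin   (p→f between vowels (before a front vowel))
So the Riminan cognate is 'hifin'.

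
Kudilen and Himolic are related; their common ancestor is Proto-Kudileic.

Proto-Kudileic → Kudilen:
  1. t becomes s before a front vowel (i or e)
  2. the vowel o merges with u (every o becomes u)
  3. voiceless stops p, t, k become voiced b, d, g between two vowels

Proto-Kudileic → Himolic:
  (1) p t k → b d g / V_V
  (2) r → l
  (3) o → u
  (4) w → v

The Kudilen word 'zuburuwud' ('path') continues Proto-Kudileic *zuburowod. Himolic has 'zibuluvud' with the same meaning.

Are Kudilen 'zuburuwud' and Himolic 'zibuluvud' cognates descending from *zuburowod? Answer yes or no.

no

Derive the expected Himolic reflex of *zuburowod:
Himolic: start from *zuburowod.
  rule 1: no change — zuburowod
  rule 2 (unconditioned shift): zuburowod → zubulowod
  rule 3 (vowel merger): zubulowod → zubuluwud
  rule 4 (unconditioned shift): zubuluwud → zubuluvud
  ⇒ Himolic zubuluvud
The regular Himolic reflex would be 'zubuluvud', but the attested form is 'zibuluvud'. The correspondence is irregular, so they are not cognates (the Himolic form has a different source).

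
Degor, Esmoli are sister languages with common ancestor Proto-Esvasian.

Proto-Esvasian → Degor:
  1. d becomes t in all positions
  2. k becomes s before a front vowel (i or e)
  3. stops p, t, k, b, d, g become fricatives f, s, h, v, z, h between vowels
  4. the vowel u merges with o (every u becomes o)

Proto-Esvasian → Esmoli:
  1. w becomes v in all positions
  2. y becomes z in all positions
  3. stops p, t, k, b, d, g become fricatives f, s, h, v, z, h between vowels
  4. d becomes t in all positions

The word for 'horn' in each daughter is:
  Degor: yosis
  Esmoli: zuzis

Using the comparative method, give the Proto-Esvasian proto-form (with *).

Position 2: Degor has o, Esmoli has u. Esmoli preserves u here (none of its changes turn any other segment into u), so the proto-segment is *u.
Position 3: Degor has s, Esmoli has z. Taking the neighbouring segments as reconstructed: Degor s could go back to *t or *k or *d or *s; Esmoli z could go back to *d or *z or *y — the one source consistent with every daughter is *d.
Position 1: Degor has y, Esmoli has z. Degor preserves y here (none of its changes turn any other segment into y), so the proto-segment is *y.
The remaining positions agree across the daughters. Check the candidate against every language:
Degor: *yudis
  yudis → yutis   [unconditioned shift]
  yutis (rule 2 does not apply)
  yutis → yusis   [intervocalic lenition]
  yusis → yosis   [vowel merger]
  giving Degor yosis.
Esmoli: start from *yudis.
  rule 1: no change — yudis
  rule 2 (unconditioned shift): yudis → zudis
  rule 3 (intervocalic lenition): zudis → zuzis
  rule 4: no change — zuzis
  ⇒ Esmoli zuzis
*yudis is the unique common source.

*yudis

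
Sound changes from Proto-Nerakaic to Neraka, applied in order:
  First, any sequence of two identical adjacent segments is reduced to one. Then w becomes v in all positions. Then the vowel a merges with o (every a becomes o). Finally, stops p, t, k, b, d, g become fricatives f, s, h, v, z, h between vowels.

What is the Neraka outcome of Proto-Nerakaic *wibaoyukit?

Neraka: *wibaoyukit
  wibaoyukit (rule 1 does not apply)
  wibaoyukit → vibaoyukit   [unconditioned shift]
  vibaoyukit → vibooyukit   [vowel merger]
  vibooyukit → vivooyuhit   [intervocalic lenition]
  giving Neraka vivooyuhit.

vivooyuhit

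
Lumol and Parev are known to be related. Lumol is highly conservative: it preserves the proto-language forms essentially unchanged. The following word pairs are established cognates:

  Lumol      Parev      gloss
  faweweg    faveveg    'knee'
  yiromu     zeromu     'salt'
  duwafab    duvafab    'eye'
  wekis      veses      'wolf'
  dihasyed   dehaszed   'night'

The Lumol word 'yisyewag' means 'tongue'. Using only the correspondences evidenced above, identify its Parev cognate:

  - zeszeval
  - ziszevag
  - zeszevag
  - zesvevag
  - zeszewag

zeszevag

yiromu ~ zeromu — Lumol y corresponds to Parev z word-initially before a front vowel.
wekis ~ veses, dihasyed ~ dehaszed — Lumol i corresponds to Parev e after a consonant, before a consonant other than r, m, n, p, b, f, v.
dihasyed ~ dehaszed — Lumol y corresponds to Parev z after a consonant, before a front vowel.
duwafab ~ duvafab — Lumol w corresponds to Parev v between vowels (before a back vowel).
Applying these to Lumol 'yisyewag':
  yisyewag → zisyewag   (y→z word-initially before a front vowel)
  zisyewag → zesyewag   (i→e after a consonant, before a consonant other than r, m, n, p, b, f, v)
  zesyewag → zeszewag   (y→z after a consonant, before a front vowel)
  zeszewag → zeszevag   (w→v between vowels (before a back vowel))
So the Parev cognate is 'zeszevag'.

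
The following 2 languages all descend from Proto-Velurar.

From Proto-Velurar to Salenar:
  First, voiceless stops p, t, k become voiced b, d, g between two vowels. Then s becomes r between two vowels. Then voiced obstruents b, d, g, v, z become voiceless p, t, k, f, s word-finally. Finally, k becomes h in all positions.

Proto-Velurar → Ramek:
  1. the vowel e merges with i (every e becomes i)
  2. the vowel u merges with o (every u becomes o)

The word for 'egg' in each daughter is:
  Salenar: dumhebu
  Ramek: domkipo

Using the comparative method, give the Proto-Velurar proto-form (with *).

Position 2: Salenar has u, Ramek has o. Salenar preserves u here (none of its changes turn any other segment into u), so the proto-segment is *u.
Position 6: Salenar has b, Ramek has p. Ramek preserves p here (none of its changes turn any other segment into p), so the proto-segment is *p.
Continuing position by position gives *dumkepu; check it forward:
Salenar: start from *dumkepu.
  rule 1 (intervocalic voicing): dumkepu → dumkebu
  rule 2: no change — dumkebu
  rule 3: no change — dumkebu
  rule 4 (unconditioned shift): dumkebu → dumhebu
  ⇒ Salenar dumhebu
Ramek: *dumkepu
  dumkepu → dumkipu   [vowel merger]
  dumkipu → domkipo   [vowel merger]
  giving Ramek domkipo.
No other proto-form is consistent with every reflex, so the reconstruction is *dumkepu.

*dumkepu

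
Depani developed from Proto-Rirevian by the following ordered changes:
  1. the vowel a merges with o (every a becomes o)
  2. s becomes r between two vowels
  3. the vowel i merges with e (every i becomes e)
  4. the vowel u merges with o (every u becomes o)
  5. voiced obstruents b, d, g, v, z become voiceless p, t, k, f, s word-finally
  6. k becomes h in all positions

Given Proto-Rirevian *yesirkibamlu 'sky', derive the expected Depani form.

Depani: *yesirkibamlu
  yesirkibamlu → yesirkibomlu   [vowel merger]
  yesirkibomlu → yerirkibomlu   [rhotacism]
  yerirkibomlu → yererkebomlu   [vowel merger]
  yererkebomlu → yererkebomlo   [vowel merger]
  yererkebomlo (rule 5 does not apply)
  yererkebomlo → yererhebomlo   [unconditioned shift]
  giving Depani yererhebomlo.

yererhebomlo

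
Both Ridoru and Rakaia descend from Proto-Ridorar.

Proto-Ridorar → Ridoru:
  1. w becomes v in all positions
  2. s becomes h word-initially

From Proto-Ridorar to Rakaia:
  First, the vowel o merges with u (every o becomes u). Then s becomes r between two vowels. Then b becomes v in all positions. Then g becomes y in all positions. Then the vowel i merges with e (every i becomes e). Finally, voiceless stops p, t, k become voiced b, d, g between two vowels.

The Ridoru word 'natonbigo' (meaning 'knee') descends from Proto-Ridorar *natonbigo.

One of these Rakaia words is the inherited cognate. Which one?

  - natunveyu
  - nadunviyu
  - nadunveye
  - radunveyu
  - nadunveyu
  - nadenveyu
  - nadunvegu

Rakaia: start from *natonbigo.
  rule 1 (vowel merger): natonbigo → natunbigu
  rule 2: no change — natunbigu
  rule 3 (unconditioned shift): natunbigu → natunvigu
  rule 4 (unconditioned shift): natunvigu → natunviyu
  rule 5 (vowel merger): natunviyu → natunveyu
  rule 6 (intervocalic voicing): natunveyu → nadunveyu
  ⇒ Rakaia nadunveyu

nadunveyu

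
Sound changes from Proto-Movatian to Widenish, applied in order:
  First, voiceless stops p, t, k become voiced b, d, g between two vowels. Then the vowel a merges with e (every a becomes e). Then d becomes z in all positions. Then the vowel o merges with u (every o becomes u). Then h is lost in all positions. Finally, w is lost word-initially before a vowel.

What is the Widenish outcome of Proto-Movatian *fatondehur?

fezunzeur

Widenish: *fatondehur
  fatondehur → fadondehur   [intervocalic voicing]
  fadondehur → fedondehur   [vowel merger]
  fedondehur → fezonzehur   [unconditioned shift]
  fezonzehur → fezunzehur   [vowel merger]
  fezunzehur → fezunzeur   [h-loss]
  fezunzeur (rule 6 does not apply)
  giving Widenish fezunzeur.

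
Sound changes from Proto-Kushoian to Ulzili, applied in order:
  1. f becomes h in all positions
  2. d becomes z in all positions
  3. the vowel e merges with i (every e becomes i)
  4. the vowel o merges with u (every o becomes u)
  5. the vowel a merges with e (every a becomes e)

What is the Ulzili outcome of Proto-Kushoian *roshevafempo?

Ulzili: *roshevafempo
  roshevafempo → roshevahempo   [unconditioned shift]
  roshevahempo (rule 2 does not apply)
  roshevahempo → roshivahimpo   [vowel merger]
  roshivahimpo → rushivahimpu   [vowel merger]
  rushivahimpu → rushivehimpu   [vowel merger]
  giving Ulzili rushivehimpu.

rushivehimpu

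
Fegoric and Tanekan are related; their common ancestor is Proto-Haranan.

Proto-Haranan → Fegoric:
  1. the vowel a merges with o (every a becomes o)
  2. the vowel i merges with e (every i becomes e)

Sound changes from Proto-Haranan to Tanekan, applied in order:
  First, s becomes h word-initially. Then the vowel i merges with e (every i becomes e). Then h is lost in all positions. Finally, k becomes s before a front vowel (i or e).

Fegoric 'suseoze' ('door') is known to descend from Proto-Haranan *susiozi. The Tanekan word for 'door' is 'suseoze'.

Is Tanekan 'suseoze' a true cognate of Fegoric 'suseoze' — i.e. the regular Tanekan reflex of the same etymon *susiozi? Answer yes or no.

no

Derive the expected Tanekan reflex of *susiozi:
Tanekan: *susiozi > husiozi > huseoze > useoze  (by debuccalisation, vowel merger, h-loss)
The regular Tanekan reflex would be 'useoze', but the attested form is 'suseoze'. The correspondence is irregular, so they are not cognates (the Tanekan form has a different source).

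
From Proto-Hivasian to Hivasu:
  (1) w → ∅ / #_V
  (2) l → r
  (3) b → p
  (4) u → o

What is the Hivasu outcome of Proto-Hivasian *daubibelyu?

Hivasu: start from *daubibelyu.
  rule 1: no change — daubibelyu
  rule 2 (unconditioned shift): daubibelyu → daubiberyu
  rule 3 (unconditioned shift): daubiberyu → daupiperyu
  rule 4 (vowel merger): daupiperyu → daopiperyo
  ⇒ Hivasu daopiperyo

daopiperyo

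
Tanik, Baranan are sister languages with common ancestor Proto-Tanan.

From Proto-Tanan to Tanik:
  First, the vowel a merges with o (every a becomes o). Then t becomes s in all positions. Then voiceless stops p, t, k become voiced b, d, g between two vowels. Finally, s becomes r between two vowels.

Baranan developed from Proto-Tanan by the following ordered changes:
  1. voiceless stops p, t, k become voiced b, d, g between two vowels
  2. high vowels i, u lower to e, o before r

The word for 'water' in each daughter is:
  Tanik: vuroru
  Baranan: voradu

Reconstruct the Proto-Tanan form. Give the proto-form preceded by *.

Position 5: Tanik has r, Baranan has d. Taking the neighbouring segments as reconstructed: Tanik r could go back to *t or *s or *r; Baranan d could go back to *t or *d — the one source consistent with every daughter is *t.
Position 2: Tanik has u, Baranan has o. Tanik preserves u here (none of its changes turn any other segment into u), so the proto-segment is *u.
This points to *vuratu. Verify forward in each daughter:
Tanik: *vuratu
  vuratu → vurotu   [vowel merger]
  vurotu → vurosu   [unconditioned shift]
  vurosu (rule 3 does not apply)
  vurosu → vuroru   [rhotacism]
  giving Tanik vuroru.
Baranan: *vuratu > vuradu > voradu  (by intervocalic voicing, pre-rhotic lowering)
*vuratu is the unique common source.

*vuratu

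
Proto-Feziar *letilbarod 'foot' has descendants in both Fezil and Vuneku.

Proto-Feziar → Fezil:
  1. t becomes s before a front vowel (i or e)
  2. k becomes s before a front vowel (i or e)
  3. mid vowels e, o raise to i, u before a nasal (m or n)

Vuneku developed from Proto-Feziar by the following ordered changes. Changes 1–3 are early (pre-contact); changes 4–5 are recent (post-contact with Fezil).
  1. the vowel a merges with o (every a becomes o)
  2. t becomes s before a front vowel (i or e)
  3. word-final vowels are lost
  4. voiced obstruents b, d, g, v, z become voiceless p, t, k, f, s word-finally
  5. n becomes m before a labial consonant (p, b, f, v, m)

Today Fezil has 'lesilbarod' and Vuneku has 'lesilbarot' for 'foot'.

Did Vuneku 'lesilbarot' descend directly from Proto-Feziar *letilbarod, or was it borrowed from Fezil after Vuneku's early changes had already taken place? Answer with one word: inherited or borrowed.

If inherited, *letilbarod would pass through all of Vuneku's changes:
Vuneku: *letilbarod > letilborod > lesilborod > lesilborot  (by vowel merger, palatalisation, final devoicing)
If borrowed from Fezil 'lesilbarod' after the early changes, it would undergo only the recent ones:
  rule 4 (final devoicing): lesilbarod → lesilbarot
  rule 5 (nasal place assimilation): no change (lesilbarot)
  ⇒ as a loan: lesilbarot
Vuneku 'lesilbarot' matches the loan outcome 'lesilbarot', not the inherited 'lesilborot' — it skipped the early Vuneku changes, so it was borrowed from Fezil.

borrowed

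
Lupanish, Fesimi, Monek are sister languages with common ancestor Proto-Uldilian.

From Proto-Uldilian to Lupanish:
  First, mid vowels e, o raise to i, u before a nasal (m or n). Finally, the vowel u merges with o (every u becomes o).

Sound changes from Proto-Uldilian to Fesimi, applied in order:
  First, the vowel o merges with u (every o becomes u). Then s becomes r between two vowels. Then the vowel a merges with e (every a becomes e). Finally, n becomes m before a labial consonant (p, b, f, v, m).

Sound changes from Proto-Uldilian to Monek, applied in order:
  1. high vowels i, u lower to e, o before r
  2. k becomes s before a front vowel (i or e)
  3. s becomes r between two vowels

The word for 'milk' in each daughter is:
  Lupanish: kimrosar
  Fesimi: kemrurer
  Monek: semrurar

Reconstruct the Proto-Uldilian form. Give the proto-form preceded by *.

*kemrusar

Position 7: Lupanish has a, Fesimi has e, Monek has a. Lupanish preserves a here (none of its changes turn any other segment into a), so the proto-segment is *a.
Position 2: Lupanish has i, Fesimi has e, Monek has e. Taking the neighbouring segments as reconstructed: Lupanish i could go back to *e or *i; Fesimi e could go back to *a or *e; Monek e can only go back to *e — the one source consistent with every daughter is *e.
This points to *kemrusar. Verify forward in each daughter:
Lupanish: *kemrusar
  kemrusar → kimrusar   [pre-nasal raising]
  kimrusar → kimrosar   [vowel merger]
  giving Lupanish kimrosar.
Fesimi: *kemrusar
  kemrusar (rule 1 does not apply)
  kemrusar → kemrurar   [rhotacism]
  kemrurar → kemrurer   [vowel merger]
  kemrurer (rule 4 does not apply)
  giving Fesimi kemrurer.
Monek: *kemrusar > semrusar > semrurar  (by palatalisation, rhotacism)
No other proto-form is consistent with every reflex, so the reconstruction is *kemrusar.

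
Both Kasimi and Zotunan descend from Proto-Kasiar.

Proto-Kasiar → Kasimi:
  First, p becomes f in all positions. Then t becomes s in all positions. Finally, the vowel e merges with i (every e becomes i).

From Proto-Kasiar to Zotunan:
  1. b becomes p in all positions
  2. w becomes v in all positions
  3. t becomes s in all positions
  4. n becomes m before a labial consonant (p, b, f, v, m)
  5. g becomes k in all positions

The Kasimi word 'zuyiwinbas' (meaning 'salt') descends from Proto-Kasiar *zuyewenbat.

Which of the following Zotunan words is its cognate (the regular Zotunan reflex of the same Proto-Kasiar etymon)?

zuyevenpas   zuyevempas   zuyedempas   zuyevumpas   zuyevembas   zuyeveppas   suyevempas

zuyevempas

Zotunan: *zuyewenbat > zuyewenpat > zuyevenpat > zuyevenpas > zuyevempas  (by unconditioned shift, unconditioned shift, unconditioned shift, nasal place assimilation)
Among the options, 'zuyevempas' alone shows every Zotunan change applied in order.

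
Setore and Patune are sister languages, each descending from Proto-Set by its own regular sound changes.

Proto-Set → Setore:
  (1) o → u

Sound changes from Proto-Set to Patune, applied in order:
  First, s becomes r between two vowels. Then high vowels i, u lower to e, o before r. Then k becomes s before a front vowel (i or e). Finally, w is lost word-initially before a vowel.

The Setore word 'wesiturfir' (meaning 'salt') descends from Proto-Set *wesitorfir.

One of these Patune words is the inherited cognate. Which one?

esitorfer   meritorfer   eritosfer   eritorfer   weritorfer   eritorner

Patune: *wesitorfir > weritorfir > weritorfer > eritorfer  (by rhotacism, pre-rhotic lowering, glide loss)

eritorfer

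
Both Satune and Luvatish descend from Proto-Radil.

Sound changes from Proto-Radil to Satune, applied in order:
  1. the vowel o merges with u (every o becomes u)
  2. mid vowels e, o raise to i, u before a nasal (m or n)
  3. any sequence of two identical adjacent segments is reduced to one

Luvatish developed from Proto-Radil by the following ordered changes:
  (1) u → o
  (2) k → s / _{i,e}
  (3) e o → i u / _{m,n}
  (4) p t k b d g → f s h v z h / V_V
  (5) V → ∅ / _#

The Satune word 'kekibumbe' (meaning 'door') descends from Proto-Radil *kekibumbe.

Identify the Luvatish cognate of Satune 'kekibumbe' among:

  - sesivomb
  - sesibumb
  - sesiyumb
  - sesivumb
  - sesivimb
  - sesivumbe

sesivumb

Luvatish: *kekibumbe > kekibombe > sesibombe > sesibumbe > sesivumbe > sesivumb  (by vowel merger, palatalisation, pre-nasal raising, intervocalic lenition, apocope)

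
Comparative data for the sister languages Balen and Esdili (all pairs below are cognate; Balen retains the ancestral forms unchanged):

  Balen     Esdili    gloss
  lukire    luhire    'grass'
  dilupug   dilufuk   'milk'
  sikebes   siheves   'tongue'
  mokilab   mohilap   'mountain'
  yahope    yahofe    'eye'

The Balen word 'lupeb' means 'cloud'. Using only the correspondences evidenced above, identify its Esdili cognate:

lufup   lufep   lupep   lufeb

lufep

yahope ~ yahofe — Balen p corresponds to Esdili f between vowels (before a front vowel).
mokilab ~ mohilap — Balen b corresponds to Esdili p word-finally.
Applying these to Balen 'lupeb':
  lupeb → lufeb   (p→f between vowels (before a front vowel))
  lufeb → lufep   (b→p word-finally)
So the Esdili cognate is 'lufep'.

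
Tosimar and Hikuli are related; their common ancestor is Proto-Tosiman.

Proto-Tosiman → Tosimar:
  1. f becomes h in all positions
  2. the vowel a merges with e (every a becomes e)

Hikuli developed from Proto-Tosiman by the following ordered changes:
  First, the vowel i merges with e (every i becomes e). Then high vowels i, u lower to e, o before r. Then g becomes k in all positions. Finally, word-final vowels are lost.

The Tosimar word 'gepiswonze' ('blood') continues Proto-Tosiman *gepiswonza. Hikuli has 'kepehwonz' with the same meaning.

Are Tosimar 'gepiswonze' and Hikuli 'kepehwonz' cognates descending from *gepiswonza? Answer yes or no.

no

Derive the expected Hikuli reflex of *gepiswonza:
Hikuli: *gepiswonza > gepeswonza > kepeswonza > kepeswonz  (by vowel merger, unconditioned shift, apocope)
The regular Hikuli reflex would be 'kepeswonz', but the attested form is 'kepehwonz'. The correspondence is irregular, so they are not cognates (the Hikuli form has a different source).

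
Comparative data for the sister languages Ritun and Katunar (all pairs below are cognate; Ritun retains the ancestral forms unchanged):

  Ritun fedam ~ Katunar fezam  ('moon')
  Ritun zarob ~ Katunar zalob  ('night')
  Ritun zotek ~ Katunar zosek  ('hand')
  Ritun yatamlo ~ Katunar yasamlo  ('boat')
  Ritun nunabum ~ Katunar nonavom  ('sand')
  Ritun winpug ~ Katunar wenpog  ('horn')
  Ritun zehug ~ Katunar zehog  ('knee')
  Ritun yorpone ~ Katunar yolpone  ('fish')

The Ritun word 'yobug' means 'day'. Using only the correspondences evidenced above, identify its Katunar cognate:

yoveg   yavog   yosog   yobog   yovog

nunabum ~ nonavom — Ritun b corresponds to Katunar v between vowels (before a back vowel).
winpug ~ wenpog, zehug ~ zehog — Ritun u corresponds to Katunar o after a consonant, before a consonant other than r, m, n, p, b, f, v.
Applying these to Ritun 'yobug':
  yobug → yovug   (b→v between vowels (before a back vowel))
  yovug → yovog   (u→o after a consonant, before a consonant other than r, m, n, p, b, f, v)
So the Katunar cognate is 'yovog'.

yovog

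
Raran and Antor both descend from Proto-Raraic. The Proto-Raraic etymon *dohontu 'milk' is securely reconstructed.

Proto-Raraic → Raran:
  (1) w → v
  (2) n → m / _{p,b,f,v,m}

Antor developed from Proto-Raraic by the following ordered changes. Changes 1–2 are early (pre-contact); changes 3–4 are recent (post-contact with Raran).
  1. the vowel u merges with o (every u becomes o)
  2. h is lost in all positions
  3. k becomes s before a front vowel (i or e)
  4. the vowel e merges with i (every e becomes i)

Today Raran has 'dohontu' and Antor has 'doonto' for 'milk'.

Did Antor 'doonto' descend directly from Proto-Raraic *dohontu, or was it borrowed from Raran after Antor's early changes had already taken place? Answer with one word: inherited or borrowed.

If inherited, *dohontu would pass through all of Antor's changes:
Antor: start from *dohontu.
  rule 1 (vowel merger): dohontu → dohonto
  rule 2 (h-loss): dohonto → doonto
  rule 3: no change — doonto
  rule 4: no change — doonto
  ⇒ Antor doonto
If borrowed from Raran 'dohontu' after the early changes, it would undergo only the recent ones:
  rule 3 (palatalisation): no change (dohontu)
  rule 4 (vowel merger): no change (dohontu)
  ⇒ as a loan: dohontu
Antor 'doonto' matches the inherited outcome exactly, so it is an inherited cognate, not a loan.

inherited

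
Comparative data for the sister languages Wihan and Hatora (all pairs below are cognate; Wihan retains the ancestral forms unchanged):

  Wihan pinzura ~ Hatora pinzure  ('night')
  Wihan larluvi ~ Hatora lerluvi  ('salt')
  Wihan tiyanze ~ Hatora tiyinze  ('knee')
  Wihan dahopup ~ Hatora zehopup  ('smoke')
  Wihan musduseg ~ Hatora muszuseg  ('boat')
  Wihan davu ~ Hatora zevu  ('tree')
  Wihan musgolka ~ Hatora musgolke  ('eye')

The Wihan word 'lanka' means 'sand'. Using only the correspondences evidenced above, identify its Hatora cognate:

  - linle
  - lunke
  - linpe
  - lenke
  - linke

tiyanze ~ tiyinze — Wihan a corresponds to Hatora i after a consonant, before a nasal.
pinzura ~ pinzure, musgolka ~ musgolke — Wihan a corresponds to Hatora e word-finally.
Applying these to Wihan 'lanka':
  lanka → linka   (a→i after a consonant, before a nasal)
  linka → linke   (a→e word-finally)
So the Hatora cognate is 'linke'.

linke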